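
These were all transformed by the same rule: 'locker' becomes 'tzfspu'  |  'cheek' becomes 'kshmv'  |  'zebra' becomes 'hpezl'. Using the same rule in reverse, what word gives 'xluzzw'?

Shifts by position in locker: pos 0: l→t (+8), pos 1: o→z (+11), pos 2: c→f (+3), pos 3: k→s (+8), pos 4: e→p (+11), pos 5: r→u (+3) — repeating every 3. A repeating key of period 3 is used — shifts +8, +11, +3 over and over.
Decoding xluzzw: x−8=p, l−11=a, u−3=r, z−8=r, z−11=o, w−3=t.

parrot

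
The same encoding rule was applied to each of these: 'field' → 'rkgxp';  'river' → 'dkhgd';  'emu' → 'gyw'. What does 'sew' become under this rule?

egi

The shift depends on letter class: consonant f→r is +12, but vowel i→k is +2. Vowels shift forward by 2 and consonants shift forward by 12.
For sew: s(cons)+12=e, e(vowel)+2=g, w(cons)+12=i.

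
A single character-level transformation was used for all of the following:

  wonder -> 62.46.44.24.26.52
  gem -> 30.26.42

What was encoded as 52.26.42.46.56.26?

w(#23)→62 and o(#15)→46: differences scale by 2, so n = 2·pos + 16. Each letter becomes 2×(its alphabet position, a=1..z=26) + 16.
Undoing it on 52.26.42.46.56.26: 52→(52−16)÷2=18=r, 26→(26−16)÷2=5=e, 42→(42−16)÷2=13=m, 46→(46−16)÷2=15=o, 56→(56−16)÷2=20=t, 26→(26−16)÷2=5=e.

remote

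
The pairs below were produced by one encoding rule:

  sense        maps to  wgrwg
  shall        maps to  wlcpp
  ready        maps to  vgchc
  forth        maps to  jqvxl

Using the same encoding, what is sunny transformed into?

wwrrc

The shift depends on letter class: consonant s→w is +4, but vowel e→g is +2. Two shifts are in play — +2 for a/e/i/o/u, +4 for every other letter.
Applying it to sunny: s(cons)+4=w, u(vowel)+2=w, n(cons)+4=r, n(cons)+4=r, y(cons)+4=c.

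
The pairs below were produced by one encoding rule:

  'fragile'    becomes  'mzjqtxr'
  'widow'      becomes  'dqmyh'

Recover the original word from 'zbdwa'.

stump

In fragile: f→m is +7, r→z is +8, a→j is +9, g→q is +10 — the shift increases by 1 each position. Each letter shifts forward by (position + 7), i.e. 7, 8, 9, … — the shift grows by one for each successive letter.
Reversing it on zbdwa: z−7=s, b−8=t, d−9=u, w−10=m, a−11=p.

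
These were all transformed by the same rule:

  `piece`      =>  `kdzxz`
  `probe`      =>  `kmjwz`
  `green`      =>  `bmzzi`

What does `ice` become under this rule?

Compare letters: p→k is +21, i→d is +21, e→z is +21 — a constant shift. Each letter is shifted forward by 21 in the alphabet (a Caesar shift of +21).
On ice: i+21=d, c+21=x, e+21=z.

dxz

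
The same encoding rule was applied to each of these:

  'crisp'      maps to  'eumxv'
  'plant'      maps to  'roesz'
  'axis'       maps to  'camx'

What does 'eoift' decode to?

clean

Letter i (0-indexed) is shifted by i+2, so successive shifts are 2, 3, 4, ….
Reversing it on eoift: e−2=c, o−3=l, i−4=e, f−5=a, t−6=n.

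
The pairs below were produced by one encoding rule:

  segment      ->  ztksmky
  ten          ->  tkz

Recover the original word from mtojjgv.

padding

The output letters match the input read backwards, each shifted +6: segment reversed is tnemges. The word is reversed, then every letter is shifted forward by 6.
Undoing it on mtojjgv: shift back: m−6=g, t−6=n, o−6=i, j−6=d, j−6=d, g−6=a, v−6=p → gniddap; then reverse → padding.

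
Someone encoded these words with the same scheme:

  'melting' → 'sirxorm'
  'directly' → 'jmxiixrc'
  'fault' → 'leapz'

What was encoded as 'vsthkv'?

Shifts by position in melting: pos 0: m→s (+6), pos 1: e→i (+4), pos 2: l→r (+6), pos 3: t→x (+4) — repeating every 2. It's a Vigenère-style cipher with numeric key [6,4]: position i shifts by key[i mod 2].
Undoing it on vsthkv: v−6=p, s−4=o, t−6=n, h−4=d, k−6=e, v−4=r.

ponder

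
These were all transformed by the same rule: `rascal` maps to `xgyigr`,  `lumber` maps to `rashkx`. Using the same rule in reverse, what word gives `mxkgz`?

It's a constant shift of +6 (ROT6).
Reversing it on mxkgz: m−6=g, x−6=r, k−6=e, g−6=a, z−6=t.

great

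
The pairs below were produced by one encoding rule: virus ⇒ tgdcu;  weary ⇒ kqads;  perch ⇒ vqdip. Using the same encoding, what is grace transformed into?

Treating letters as 0–25, the rule is x ↦ 17x + 0 (mod 26).
For grace: g(6)→17·6+0≡24=y; r(17)→17·17+0≡3=d; a(0)→17·0+0≡0=a; c(2)→17·2+0≡8=i; e(4)→17·4+0≡16=q (all mod 26).

ydaiq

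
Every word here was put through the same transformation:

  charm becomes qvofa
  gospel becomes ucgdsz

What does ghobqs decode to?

It's a constant shift of +14 (ROT14).
Undoing it on ghobqs: g−14=s, h−14=t, o−14=a, b−14=n, q−14=c, s−14=e.

stance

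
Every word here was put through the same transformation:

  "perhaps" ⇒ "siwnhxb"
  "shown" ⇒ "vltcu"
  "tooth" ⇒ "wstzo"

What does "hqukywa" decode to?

In perhaps: p→s is +3, e→i is +4, r→w is +5, h→n is +6 — the shift increases by 1 each position. Each letter shifts forward by (position + 3), i.e. 3, 4, 5, … — the shift grows by one for each successive letter.
Reversing it on hqukywa: h−3=e, q−4=m, u−5=p, k−6=e, y−7=r, w−8=o, a−9=r.

emperor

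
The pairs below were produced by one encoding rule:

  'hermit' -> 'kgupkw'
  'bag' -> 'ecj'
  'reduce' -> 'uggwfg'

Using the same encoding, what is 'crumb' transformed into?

The shift depends on letter class: consonant h→k is +3, but vowel e→g is +2. Two shifts are in play — +2 for a/e/i/o/u, +3 for every other letter.
For crumb: c(cons)+3=f, r(cons)+3=u, u(vowel)+2=w, m(cons)+3=p, b(cons)+3=e.

fuwpe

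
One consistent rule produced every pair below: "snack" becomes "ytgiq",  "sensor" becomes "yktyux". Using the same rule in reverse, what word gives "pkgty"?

jeans

It's a constant shift of +6 (ROT6).
Decoding pkgty: p−6=j, k−6=e, g−6=a, t−6=n, y−6=s.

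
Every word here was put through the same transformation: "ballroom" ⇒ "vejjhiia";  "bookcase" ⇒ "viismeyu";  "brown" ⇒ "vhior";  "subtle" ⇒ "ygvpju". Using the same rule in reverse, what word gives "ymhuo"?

screw

b(1)→v(21) and a(0)→e(4) fit y≡17x+4 (mod 26); the inverse of 17 mod 26 is 23. This is an affine cipher: with a=0,…,z=25, each position x becomes (17x+4) mod 26.
Reversing it on ymhuo: y(24)→23·(24−4)≡18=s; m(12)→23·(12−4)≡2=c; h(7)→23·(7−4)≡17=r; u(20)→23·(20−4)≡4=e; o(14)→23·(14−4)≡22=w (all mod 26).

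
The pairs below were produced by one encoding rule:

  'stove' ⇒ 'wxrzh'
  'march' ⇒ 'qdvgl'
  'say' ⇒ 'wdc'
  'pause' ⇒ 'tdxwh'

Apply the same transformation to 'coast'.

grdwx

The rule splits by letter class: vowels +3, consonants +4.
Applying it to coast: c(cons)+4=g, o(vowel)+3=r, a(vowel)+3=d, s(cons)+4=w, t(cons)+4=x.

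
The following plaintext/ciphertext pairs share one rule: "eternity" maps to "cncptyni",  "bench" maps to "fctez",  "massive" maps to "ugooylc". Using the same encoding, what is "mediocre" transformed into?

e(4)→c(2) and t(19)→n(13) fit y≡25x+6 (mod 26); the inverse of 25 mod 26 is 25. Each letter's alphabet position (a=0..z=25) is mapped through 25·x+6 mod 26 — an affine cipher.
Applying it to mediocre: m(12)→25·12+6≡20=u; e(4)→25·4+6≡2=c; d(3)→25·3+6≡3=d; i(8)→25·8+6≡24=y; o(14)→25·14+6≡18=s; c(2)→25·2+6≡4=e; r(17)→25·17+6≡15=p; e(4)→25·4+6≡2=c (all mod 26).

ucdysepc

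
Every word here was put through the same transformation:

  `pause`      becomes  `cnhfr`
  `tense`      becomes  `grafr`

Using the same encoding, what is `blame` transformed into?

Compare letters: p→c is +13, a→n is +13, u→h is +13 — a constant shift. Each letter is shifted forward by 13 in the alphabet (a Caesar shift of +13).
On blame: b+13=o, l+13=y, a+13=n, m+13=z, e+13=r.

oynzr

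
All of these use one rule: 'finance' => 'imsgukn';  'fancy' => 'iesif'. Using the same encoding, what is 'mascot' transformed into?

Letter i (0-indexed) is shifted by i+3, so successive shifts are 3, 4, 5, ….
On mascot: m+3=p, a+4=e, s+5=x, c+6=i, o+7=v, t+8=b.

pexivb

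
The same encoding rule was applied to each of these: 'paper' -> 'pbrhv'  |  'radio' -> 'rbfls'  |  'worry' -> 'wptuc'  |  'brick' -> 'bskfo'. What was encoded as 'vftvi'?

In paper: p→p is +0, a→b is +1, p→r is +2, e→h is +3 — the shift increases by 1 each position. Each letter shifts forward by its position index (0, 1, 2, …) — the shift grows by one for each successive letter.
Reversing it on vftvi: v−0=v, f−1=e, t−2=r, v−3=s, i−4=e.

verse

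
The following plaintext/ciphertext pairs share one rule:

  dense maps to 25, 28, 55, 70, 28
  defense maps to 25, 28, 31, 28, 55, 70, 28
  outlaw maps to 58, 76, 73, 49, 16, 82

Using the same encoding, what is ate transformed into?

d(#4)→25 and e(#5)→28: differences scale by 3, so n = 3·pos + 13. Each letter becomes 3×(its alphabet position, a=1..z=26) + 13.
On ate: a=1→16, t=20→73, e=5→28.

16, 73, 28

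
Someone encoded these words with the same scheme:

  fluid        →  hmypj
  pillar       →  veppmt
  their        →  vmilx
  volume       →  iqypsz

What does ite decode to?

ape

The word is reversed, then every letter is shifted forward by 4.
Decoding ite: shift back: i−4=e, t−4=p, e−4=a → epa; then reverse → ape.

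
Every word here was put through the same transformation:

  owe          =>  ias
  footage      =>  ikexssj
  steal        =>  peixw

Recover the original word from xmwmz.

visit

The output letters match the input read backwards, each shifted +4: owe reversed is ewo. The word is reversed, then every letter is shifted forward by 4.
Reversing it on xmwmz: shift back: x−4=t, m−4=i, w−4=s, m−4=i, z−4=v → tisiv; then reverse → visit.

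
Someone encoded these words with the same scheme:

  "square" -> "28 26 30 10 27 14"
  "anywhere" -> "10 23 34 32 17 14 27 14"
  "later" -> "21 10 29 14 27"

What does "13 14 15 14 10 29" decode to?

defeat

s is letter #19 and maps to 28: an offset of 9. Each letter is replaced by its alphabet position (a=1..z=26) + 9.
Reversing it on 13 14 15 14 10 29: 13→(13−9)÷1=4=d, 14→(14−9)÷1=5=e, 15→(15−9)÷1=6=f, 14→(14−9)÷1=5=e, 10→(10−9)÷1=1=a, 29→(29−9)÷1=20=t.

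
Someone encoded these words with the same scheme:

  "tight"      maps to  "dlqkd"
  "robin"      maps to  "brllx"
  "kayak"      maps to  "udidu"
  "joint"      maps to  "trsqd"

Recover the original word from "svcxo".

Shifts by position in tight: pos 0: t→d (+10), pos 1: i→l (+3), pos 2: g→q (+10), pos 3: h→k (+3) — repeating every 2. It's a Vigenère-style cipher with numeric key [10,3]: position i shifts by key[i mod 2].
Undoing it on svcxo: s−10=i, v−3=s, c−10=s, x−3=u, o−10=e.

issue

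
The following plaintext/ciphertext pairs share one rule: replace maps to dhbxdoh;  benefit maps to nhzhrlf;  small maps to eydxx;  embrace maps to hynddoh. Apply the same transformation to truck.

fdxow

The shift depends on letter class: consonant r→d is +12, but vowel e→h is +3. Vowels shift forward by 3 and consonants shift forward by 12.
Applying it to truck: t(cons)+12=f, r(cons)+12=d, u(vowel)+3=x, c(cons)+12=o, k(cons)+12=w.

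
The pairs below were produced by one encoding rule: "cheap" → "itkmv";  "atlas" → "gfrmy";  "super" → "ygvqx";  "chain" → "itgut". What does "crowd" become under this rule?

Shifts by position in cheap: pos 0: c→i (+6), pos 1: h→t (+12), pos 2: e→k (+6), pos 3: a→m (+12) — repeating every 2. A repeating key of period 2 is used — shifts +6, +12 over and over.
On crowd: c+6=i, r+12=d, o+6=u, w+12=i, d+6=j.

iduij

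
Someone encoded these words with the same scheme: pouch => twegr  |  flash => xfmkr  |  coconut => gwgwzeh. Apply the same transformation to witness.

Treating letters as 0–25, the rule is x ↦ 23x + 12 (mod 26).
For witness: w(22)→23·22+12≡24=y; i(8)→23·8+12≡14=o; t(19)→23·19+12≡7=h; n(13)→23·13+12≡25=z; e(4)→23·4+12≡0=a; s(18)→23·18+12≡10=k; s(18)→23·18+12≡10=k (all mod 26).

yohzakk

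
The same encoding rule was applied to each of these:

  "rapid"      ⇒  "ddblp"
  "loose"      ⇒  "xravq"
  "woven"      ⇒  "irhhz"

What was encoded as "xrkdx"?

It's a Vigenère-style cipher with numeric key [12,3]: position i shifts by key[i mod 2].
Undoing it on xrkdx: x−12=l, r−3=o, k−12=y, d−3=a, x−12=l.

loyal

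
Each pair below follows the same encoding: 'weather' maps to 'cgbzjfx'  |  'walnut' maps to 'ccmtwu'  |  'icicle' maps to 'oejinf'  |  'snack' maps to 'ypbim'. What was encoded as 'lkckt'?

fiber

Shifts by position in weather: pos 0: w→c (+6), pos 1: e→g (+2), pos 2: a→b (+1), pos 3: t→z (+6), pos 4: h→j (+2), pos 5: e→f (+1) — repeating every 3. A repeating key of period 3 is used — shifts +6, +2, +1 over and over.
Decoding lkckt: l−6=f, k−2=i, c−1=b, k−6=e, t−2=r.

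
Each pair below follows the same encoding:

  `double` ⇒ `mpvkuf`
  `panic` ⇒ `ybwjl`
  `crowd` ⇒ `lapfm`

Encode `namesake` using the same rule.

The shift depends on letter class: consonant d→m is +9, but vowel o→p is +1. Vowels shift forward by 1 and consonants shift forward by 9.
For namesake: n(cons)+9=w, a(vowel)+1=b, m(cons)+9=v, e(vowel)+1=f, s(cons)+9=b, a(vowel)+1=b, k(cons)+9=t, e(vowel)+1=f.

wbvfbbtf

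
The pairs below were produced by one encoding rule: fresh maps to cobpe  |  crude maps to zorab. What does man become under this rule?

Compare letters: f→c is +23, r→o is +23, e→b is +23 — a constant shift. Every letter moves 23 places later in the alphabet, wrapping around z→a.
Applying it to man: m+23=j, a+23=x, n+23=k.

jxk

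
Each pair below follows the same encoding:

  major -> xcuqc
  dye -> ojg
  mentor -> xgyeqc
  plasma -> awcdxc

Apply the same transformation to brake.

Vowels shift forward by 2 and consonants shift forward by 11.
On brake: b(cons)+11=m, r(cons)+11=c, a(vowel)+2=c, k(cons)+11=v, e(vowel)+2=g.

mccvg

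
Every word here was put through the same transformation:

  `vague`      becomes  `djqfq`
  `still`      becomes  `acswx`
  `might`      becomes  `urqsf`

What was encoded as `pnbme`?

herbs

Each letter shifts forward by (position + 8), i.e. 8, 9, 10, … — the shift grows by one for each successive letter.
Decoding pnbme: p−8=h, n−9=e, b−10=r, m−11=b, e−12=s.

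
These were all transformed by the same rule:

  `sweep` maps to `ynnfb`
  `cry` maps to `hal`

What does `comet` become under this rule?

cnvxl

The output letters match the input read backwards, each shifted +9: sweep reversed is peews. Read the word backwards and shift each letter +9.
On comet: reverse → temoc; then shift: t+9=c, e+9=n, m+9=v, o+9=x, c+9=l.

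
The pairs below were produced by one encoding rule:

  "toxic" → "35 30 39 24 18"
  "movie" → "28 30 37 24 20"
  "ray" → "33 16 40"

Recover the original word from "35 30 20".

toe

t is letter #20 and maps to 35: an offset of 15. Each letter is replaced by its alphabet position (a=1..z=26) + 15.
Reversing it on 35 30 20: 35→(35−15)÷1=20=t, 30→(30−15)÷1=15=o, 20→(20−15)÷1=5=e.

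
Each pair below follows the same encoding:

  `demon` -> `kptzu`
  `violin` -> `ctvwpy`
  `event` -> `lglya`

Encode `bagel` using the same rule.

ilnps

Shifts by position in demon: pos 0: d→k (+7), pos 1: e→p (+11), pos 2: m→t (+7), pos 3: o→z (+11) — repeating every 2. A repeating key of period 2 is used — shifts +7, +11 over and over.
On bagel: b+7=i, a+11=l, g+7=n, e+11=p, l+7=s.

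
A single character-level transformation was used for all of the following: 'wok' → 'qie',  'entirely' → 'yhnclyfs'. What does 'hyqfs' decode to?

It's a constant shift of +20 (ROT20).
Decoding hyqfs: h−20=n, y−20=e, q−20=w, f−20=l, s−20=y.

newly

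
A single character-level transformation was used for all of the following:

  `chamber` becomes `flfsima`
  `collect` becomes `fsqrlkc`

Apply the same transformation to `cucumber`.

In chamber: c→f is +3, h→l is +4, a→f is +5, m→s is +6 — the shift increases by 1 each position. Each letter shifts forward by (position + 3), i.e. 3, 4, 5, … — the shift grows by one for each successive letter.
On cucumber: c+3=f, u+4=y, c+5=h, u+6=a, m+7=t, b+8=j, e+9=n, r+10=b.

fyhatjnb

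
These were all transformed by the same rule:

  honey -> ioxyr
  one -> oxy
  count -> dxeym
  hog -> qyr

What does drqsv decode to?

light

The output letters match the input read backwards, each shifted +10: honey reversed is yenoh. Read the word backwards and shift each letter +10.
Decoding drqsv: shift back: d−10=t, r−10=h, q−10=g, s−10=i, v−10=l → thgil; then reverse → light.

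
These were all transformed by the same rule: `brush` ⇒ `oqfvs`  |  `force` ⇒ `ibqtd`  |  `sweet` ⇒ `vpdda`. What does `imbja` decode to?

b(1)→o(14) and r(17)→q(16) fit y≡5x+9 (mod 26); the inverse of 5 mod 26 is 21. This is an affine cipher: with a=0,…,z=25, each position x becomes (5x+9) mod 26.
Undoing it on imbja: i(8)→21·(8−9)≡5=f; m(12)→21·(12−9)≡11=l; b(1)→21·(1−9)≡14=o; j(9)→21·(9−9)≡0=a; a(0)→21·(0−9)≡19=t (all mod 26).

float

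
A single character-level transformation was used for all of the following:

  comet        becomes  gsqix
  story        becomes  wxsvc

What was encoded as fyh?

Every letter moves 4 places later in the alphabet, wrapping around z→a.
Undoing it on fyh: f−4=b, y−4=u, h−4=d.

bud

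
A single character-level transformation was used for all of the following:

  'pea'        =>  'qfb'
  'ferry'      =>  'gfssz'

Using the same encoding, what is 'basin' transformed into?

Compare letters: p→q is +1, e→f is +1, a→b is +1 — a constant shift. Every letter moves 1 place later in the alphabet, wrapping around z→a.
Applying it to basin: b+1=c, a+1=b, s+1=t, i+1=j, n+1=o.

cbtjo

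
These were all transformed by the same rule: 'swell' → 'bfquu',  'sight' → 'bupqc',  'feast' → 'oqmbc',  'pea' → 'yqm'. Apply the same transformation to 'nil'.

Two shifts are in play — +12 for a/e/i/o/u, +9 for every other letter.
For nil: n(cons)+9=w, i(vowel)+12=u, l(cons)+9=u.

wuu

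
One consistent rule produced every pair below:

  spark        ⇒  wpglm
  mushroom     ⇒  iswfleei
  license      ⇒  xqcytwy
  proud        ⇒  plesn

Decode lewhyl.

roster

s(18)→w(22) and p(15)→p(15) fit y≡11x+6 (mod 26); the inverse of 11 mod 26 is 19. Each letter's alphabet position (a=0..z=25) is mapped through 11·x+6 mod 26 — an affine cipher.
Decoding lewhyl: l(11)→19·(11−6)≡17=r; e(4)→19·(4−6)≡14=o; w(22)→19·(22−6)≡18=s; h(7)→19·(7−6)≡19=t; y(24)→19·(24−6)≡4=e; l(11)→19·(11−6)≡17=r (all mod 26).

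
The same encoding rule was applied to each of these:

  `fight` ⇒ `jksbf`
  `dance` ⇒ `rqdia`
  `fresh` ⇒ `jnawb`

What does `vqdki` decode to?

f(5)→j(9) and i(8)→k(10) fit y≡9x+16 (mod 26); the inverse of 9 mod 26 is 3. Treating letters as 0–25, the rule is x ↦ 9x + 16 (mod 26).
Decoding vqdki: v(21)→3·(21−16)≡15=p; q(16)→3·(16−16)≡0=a; d(3)→3·(3−16)≡13=n; k(10)→3·(10−16)≡8=i; i(8)→3·(8−16)≡2=c (all mod 26).

panic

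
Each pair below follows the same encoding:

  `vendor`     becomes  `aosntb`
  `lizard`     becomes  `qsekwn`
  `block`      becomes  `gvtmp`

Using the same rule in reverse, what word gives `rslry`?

might

Shifts by position in vendor: pos 0: v→a (+5), pos 1: e→o (+10), pos 2: n→s (+5), pos 3: d→n (+10) — repeating every 2. The shifts repeat in a cycle of length 2: positions 0,1,… shift by +5, +10, then the pattern repeats.
Decoding rslry: r−5=m, s−10=i, l−5=g, r−10=h, y−5=t.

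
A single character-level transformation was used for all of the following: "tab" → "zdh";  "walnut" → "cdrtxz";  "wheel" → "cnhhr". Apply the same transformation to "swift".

Two shifts are in play — +3 for a/e/i/o/u, +6 for every other letter.
Applying it to swift: s(cons)+6=y, w(cons)+6=c, i(vowel)+3=l, f(cons)+6=l, t(cons)+6=z.

ycllz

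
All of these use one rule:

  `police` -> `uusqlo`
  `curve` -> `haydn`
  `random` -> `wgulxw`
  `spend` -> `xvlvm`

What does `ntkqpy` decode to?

indigo

In police: p→u is +5, o→u is +6, l→s is +7, i→q is +8 — the shift increases by 1 each position. The shift increases by 1 at each position, starting from +5: 5, 6, 7, ….
Undoing it on ntkqpy: n−5=i, t−6=n, k−7=d, q−8=i, p−9=g, y−10=o.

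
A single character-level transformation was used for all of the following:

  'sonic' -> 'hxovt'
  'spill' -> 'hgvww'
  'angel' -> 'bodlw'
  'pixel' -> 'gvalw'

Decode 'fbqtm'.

s(18)→h(7) and o(14)→x(23) fit y≡9x+1 (mod 26); the inverse of 9 mod 26 is 3. Treating letters as 0–25, the rule is x ↦ 9x + 1 (mod 26).
Undoing it on fbqtm: f(5)→3·(5−1)≡12=m; b(1)→3·(1−1)≡0=a; q(16)→3·(16−1)≡19=t; t(19)→3·(19−1)≡2=c; m(12)→3·(12−1)≡7=h (all mod 26).

match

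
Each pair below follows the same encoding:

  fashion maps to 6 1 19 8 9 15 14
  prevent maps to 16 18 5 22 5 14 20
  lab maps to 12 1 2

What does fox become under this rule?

f is letter #6 and maps to 6: an offset of 0. Each letter is replaced by its alphabet position (a=1, b=2, …, z=26).
On fox: f=6→6, o=15→15, x=24→24.

6 15 24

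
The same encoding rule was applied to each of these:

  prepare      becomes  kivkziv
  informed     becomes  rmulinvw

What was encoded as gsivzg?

threat

Each pair mirrors across the alphabet (p↔k, r↔i, e↔v): positions sum to 25. This is the alphabet-reversal cipher (Atbash): a becomes z, b becomes y, etc.
Decoding gsivzg: g↔t, s↔h, i↔r, v↔e, z↔a, g↔t.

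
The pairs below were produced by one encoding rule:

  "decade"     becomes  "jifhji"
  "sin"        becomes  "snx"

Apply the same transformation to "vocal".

The output letters match the input read backwards, each shifted +5: decade reversed is edaced. Two steps: reverse the string, then apply a Caesar shift of +5.
Applying it to vocal: reverse → lacov; then shift: l+5=q, a+5=f, c+5=h, o+5=t, v+5=a.

qfhta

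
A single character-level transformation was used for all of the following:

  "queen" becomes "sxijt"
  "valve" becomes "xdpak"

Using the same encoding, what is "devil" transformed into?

The shift increases by 1 at each position, starting from +2: 2, 3, 4, ….
On devil: d+2=f, e+3=h, v+4=z, i+5=n, l+6=r.

fhznr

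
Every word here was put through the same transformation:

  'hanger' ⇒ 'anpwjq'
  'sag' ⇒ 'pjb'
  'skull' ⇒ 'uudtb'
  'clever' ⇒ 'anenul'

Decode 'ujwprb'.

signal

The output letters match the input read backwards, each shifted +9: hanger reversed is regnah. The word is reversed, then every letter is shifted forward by 9.
Decoding ujwprb: shift back: u−9=l, j−9=a, w−9=n, p−9=g, r−9=i, b−9=s → langis; then reverse → signal.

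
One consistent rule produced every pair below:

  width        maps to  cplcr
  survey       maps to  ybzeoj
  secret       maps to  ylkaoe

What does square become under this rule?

yxcjbp

The shift increases by 1 at each position, starting from +6: 6, 7, 8, ….
Applying it to square: s+6=y, q+7=x, u+8=c, a+9=j, r+10=b, e+11=p.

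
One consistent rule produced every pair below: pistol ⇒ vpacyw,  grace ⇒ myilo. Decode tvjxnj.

Each letter shifts forward by (position + 6), i.e. 6, 7, 8, … — the shift grows by one for each successive letter.
Decoding tvjxnj: t−6=n, v−7=o, j−8=b, x−9=o, n−10=d, j−11=y.

nobody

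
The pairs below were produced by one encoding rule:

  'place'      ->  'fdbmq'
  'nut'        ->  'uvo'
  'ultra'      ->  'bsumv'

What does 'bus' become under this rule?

The output letters match the input read backwards, each shifted +1: place reversed is ecalp. Read the word backwards and shift each letter +1.
On bus: reverse → sub; then shift: s+1=t, u+1=v, b+1=c.

tvc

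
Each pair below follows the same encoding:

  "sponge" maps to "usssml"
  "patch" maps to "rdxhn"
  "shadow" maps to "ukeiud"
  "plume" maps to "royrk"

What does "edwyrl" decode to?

castle

In sponge: s→u is +2, p→s is +3, o→s is +4, n→s is +5 — the shift increases by 1 each position. Letter i (0-indexed) is shifted by i+2, so successive shifts are 2, 3, 4, ….
Decoding edwyrl: e−2=c, d−3=a, w−4=s, y−5=t, r−6=l, l−7=e.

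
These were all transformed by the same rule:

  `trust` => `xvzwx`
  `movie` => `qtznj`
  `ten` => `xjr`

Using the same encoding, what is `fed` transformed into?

Two shifts are in play — +5 for a/e/i/o/u, +4 for every other letter.
For fed: f(cons)+4=j, e(vowel)+5=j, d(cons)+4=h.

jjh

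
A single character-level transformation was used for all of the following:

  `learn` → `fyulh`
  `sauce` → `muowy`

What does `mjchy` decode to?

Compare letters: l→f is +20, e→y is +20, a→u is +20 — a constant shift. It's a constant shift of +20 (ROT20).
Undoing it on mjchy: m−20=s, j−20=p, c−20=i, h−20=n, y−20=e.

spine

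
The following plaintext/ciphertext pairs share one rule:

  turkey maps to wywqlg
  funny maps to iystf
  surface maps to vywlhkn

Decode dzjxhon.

In turkey: t→w is +3, u→y is +4, r→w is +5, k→q is +6 — the shift increases by 1 each position. Each letter shifts forward by (position + 3), i.e. 3, 4, 5, … — the shift grows by one for each successive letter.
Decoding dzjxhon: d−3=a, z−4=v, j−5=e, x−6=r, h−7=a, o−8=g, n−9=e.

average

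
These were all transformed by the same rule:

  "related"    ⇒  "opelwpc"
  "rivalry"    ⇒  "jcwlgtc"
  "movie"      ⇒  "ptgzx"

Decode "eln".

cat

The output letters match the input read backwards, each shifted +11: related reversed is detaler. Two steps: reverse the string, then apply a Caesar shift of +11.
Decoding eln: shift back: e−11=t, l−11=a, n−11=c → tac; then reverse → cat.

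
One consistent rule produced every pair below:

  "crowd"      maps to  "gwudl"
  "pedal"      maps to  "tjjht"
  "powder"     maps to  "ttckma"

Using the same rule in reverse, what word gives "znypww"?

In crowd: c→g is +4, r→w is +5, o→u is +6, w→d is +7 — the shift increases by 1 each position. Letter i (0-indexed) is shifted by i+4, so successive shifts are 4, 5, 6, ….
Decoding znypww: z−4=v, n−5=i, y−6=s, p−7=i, w−8=o, w−9=n.

vision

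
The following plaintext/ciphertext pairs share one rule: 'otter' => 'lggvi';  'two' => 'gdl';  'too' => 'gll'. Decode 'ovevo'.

Letters are reflected about the middle of the alphabet (position → 25−position): Atbash.
Undoing it on ovevo: o↔l, v↔e, e↔v, v↔e, o↔l.

level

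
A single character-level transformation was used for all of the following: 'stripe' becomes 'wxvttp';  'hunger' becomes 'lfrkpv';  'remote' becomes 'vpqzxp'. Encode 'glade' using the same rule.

Two shifts are in play — +11 for a/e/i/o/u, +4 for every other letter.
For glade: g(cons)+4=k, l(cons)+4=p, a(vowel)+11=l, d(cons)+4=h, e(vowel)+11=p.

kplhp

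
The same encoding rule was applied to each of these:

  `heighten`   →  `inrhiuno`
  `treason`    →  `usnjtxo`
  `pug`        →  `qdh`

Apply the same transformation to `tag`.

ujh

Vowels shift forward by 9 and consonants shift forward by 1.
Applying it to tag: t(cons)+1=u, a(vowel)+9=j, g(cons)+1=h.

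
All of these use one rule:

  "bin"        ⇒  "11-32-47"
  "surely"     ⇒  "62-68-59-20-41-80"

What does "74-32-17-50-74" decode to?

b(#2)→11 and i(#9)→32: differences scale by 3, so n = 3·pos + 5. Each letter becomes 3×(its alphabet position, a=1..z=26) + 5.
Reversing it on 74-32-17-50-74: 74→(74−5)÷3=23=w, 32→(32−5)÷3=9=i, 17→(17−5)÷3=4=d, 50→(50−5)÷3=15=o, 74→(74−5)÷3=23=w.

widow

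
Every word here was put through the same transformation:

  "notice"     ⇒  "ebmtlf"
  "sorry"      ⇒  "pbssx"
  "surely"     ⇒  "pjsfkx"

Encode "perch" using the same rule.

Each letter's alphabet position (a=0..z=25) is mapped through 23·x+17 mod 26 — an affine cipher.
Applying it to perch: p(15)→23·15+17≡24=y; e(4)→23·4+17≡5=f; r(17)→23·17+17≡18=s; c(2)→23·2+17≡11=l; h(7)→23·7+17≡22=w (all mod 26).

yfslw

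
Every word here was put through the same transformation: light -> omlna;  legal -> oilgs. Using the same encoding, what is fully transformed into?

iyqrf

Letter i (0-indexed) is shifted by i+3, so successive shifts are 3, 4, 5, ….
On fully: f+3=i, u+4=y, l+5=q, l+6=r, y+7=f.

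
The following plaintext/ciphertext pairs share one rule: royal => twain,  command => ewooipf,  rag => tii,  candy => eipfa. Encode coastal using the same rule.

ewiuvin

The rule splits by letter class: vowels +8, consonants +2.
For coastal: c(cons)+2=e, o(vowel)+8=w, a(vowel)+8=i, s(cons)+2=u, t(cons)+2=v, a(vowel)+8=i, l(cons)+2=n.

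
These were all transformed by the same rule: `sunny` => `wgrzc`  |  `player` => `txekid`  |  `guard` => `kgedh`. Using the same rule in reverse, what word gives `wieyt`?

swamp

A repeating key of period 2 is used — shifts +4, +12 over and over.
Undoing it on wieyt: w−4=s, i−12=w, e−4=a, y−12=m, t−4=p.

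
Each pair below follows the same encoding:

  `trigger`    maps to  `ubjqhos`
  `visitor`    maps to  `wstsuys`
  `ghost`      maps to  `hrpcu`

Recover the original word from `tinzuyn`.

symptom

Shifts by position in trigger: pos 0: t→u (+1), pos 1: r→b (+10), pos 2: i→j (+1), pos 3: g→q (+10) — repeating every 2. A repeating key of period 2 is used — shifts +1, +10 over and over.
Undoing it on tinzuyn: t−1=s, i−10=y, n−1=m, z−10=p, u−1=t, y−10=o, n−1=m.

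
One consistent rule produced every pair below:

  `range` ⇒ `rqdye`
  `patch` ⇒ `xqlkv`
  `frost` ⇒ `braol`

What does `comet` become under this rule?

r(17)→r(17) and a(0)→q(16) fit y≡23x+16 (mod 26); the inverse of 23 mod 26 is 17. Treating letters as 0–25, the rule is x ↦ 23x + 16 (mod 26).
Applying it to comet: c(2)→23·2+16≡10=k; o(14)→23·14+16≡0=a; m(12)→23·12+16≡6=g; e(4)→23·4+16≡4=e; t(19)→23·19+16≡11=l (all mod 26).

kagel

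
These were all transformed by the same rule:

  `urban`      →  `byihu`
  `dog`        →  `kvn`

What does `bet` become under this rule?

ila

Compare letters: u→b is +7, r→y is +7, b→i is +7 — a constant shift. This is a Caesar cipher with shift 7.
Applying it to bet: b+7=i, e+7=l, t+7=a.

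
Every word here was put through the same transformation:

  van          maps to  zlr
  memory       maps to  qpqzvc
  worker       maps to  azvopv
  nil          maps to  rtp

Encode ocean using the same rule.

zgplr

The shift depends on letter class: consonant v→z is +4, but vowel a→l is +11. Vowels shift forward by 11 and consonants shift forward by 4.
Applying it to ocean: o(vowel)+11=z, c(cons)+4=g, e(vowel)+11=p, a(vowel)+11=l, n(cons)+4=r.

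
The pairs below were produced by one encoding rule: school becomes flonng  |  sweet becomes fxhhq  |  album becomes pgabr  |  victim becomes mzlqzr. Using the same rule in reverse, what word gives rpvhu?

s(18)→f(5) and c(2)→l(11) fit y≡11x+15 (mod 26); the inverse of 11 mod 26 is 19. Each letter's alphabet position (a=0..z=25) is mapped through 11·x+15 mod 26 — an affine cipher.
Reversing it on rpvhu: r(17)→19·(17−15)≡12=m; p(15)→19·(15−15)≡0=a; v(21)→19·(21−15)≡10=k; h(7)→19·(7−15)≡4=e; u(20)→19·(20−15)≡17=r (all mod 26).

maker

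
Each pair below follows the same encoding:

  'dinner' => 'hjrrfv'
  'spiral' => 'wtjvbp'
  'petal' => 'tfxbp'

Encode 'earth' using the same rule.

fbvxl

Two shifts are in play — +1 for a/e/i/o/u, +4 for every other letter.
For earth: e(vowel)+1=f, a(vowel)+1=b, r(cons)+4=v, t(cons)+4=x, h(cons)+4=l.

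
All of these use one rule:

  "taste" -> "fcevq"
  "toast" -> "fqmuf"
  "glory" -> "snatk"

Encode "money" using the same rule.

yqzgk

It's a Vigenère-style cipher with numeric key [12,2]: position i shifts by key[i mod 2].
For money: m+12=y, o+2=q, n+12=z, e+2=g, y+12=k.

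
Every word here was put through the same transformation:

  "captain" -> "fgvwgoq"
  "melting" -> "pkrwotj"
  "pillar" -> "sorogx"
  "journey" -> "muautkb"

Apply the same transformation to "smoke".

The shifts repeat in a cycle of length 3: positions 0,1,… shift by +3, +6, +6, then the pattern repeats.
For smoke: s+3=v, m+6=s, o+6=u, k+3=n, e+6=k.

vsunk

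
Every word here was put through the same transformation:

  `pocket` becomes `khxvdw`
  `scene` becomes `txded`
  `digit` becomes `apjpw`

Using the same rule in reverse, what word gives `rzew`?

p(15)→k(10) and o(14)→h(7) fit y≡3x+17 (mod 26); the inverse of 3 mod 26 is 9. Each letter's alphabet position (a=0..z=25) is mapped through 3·x+17 mod 26 — an affine cipher.
Undoing it on rzew: r(17)→9·(17−17)≡0=a; z(25)→9·(25−17)≡20=u; e(4)→9·(4−17)≡13=n; w(22)→9·(22−17)≡19=t (all mod 26).

aunt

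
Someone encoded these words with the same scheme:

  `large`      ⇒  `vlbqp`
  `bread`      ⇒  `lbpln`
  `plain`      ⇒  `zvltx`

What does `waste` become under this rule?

The shift depends on letter class: consonant l→v is +10, but vowel a→l is +11. Vowels shift forward by 11 and consonants shift forward by 10.
On waste: w(cons)+10=g, a(vowel)+11=l, s(cons)+10=c, t(cons)+10=d, e(vowel)+11=p.

glcdp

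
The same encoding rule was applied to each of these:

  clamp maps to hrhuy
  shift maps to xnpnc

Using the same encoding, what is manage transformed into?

rguipo

In clamp: c→h is +5, l→r is +6, a→h is +7, m→u is +8 — the shift increases by 1 each position. Each letter shifts forward by (position + 5), i.e. 5, 6, 7, … — the shift grows by one for each successive letter.
For manage: m+5=r, a+6=g, n+7=u, a+8=i, g+9=p, e+10=o.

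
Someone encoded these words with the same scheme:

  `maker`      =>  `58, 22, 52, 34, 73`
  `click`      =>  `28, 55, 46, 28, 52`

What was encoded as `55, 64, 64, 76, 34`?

With a=1..z=26, the number is 3·pos + 19.
Decoding 55, 64, 64, 76, 34: 55→(55−19)÷3=12=l, 64→(64−19)÷3=15=o, 64→(64−19)÷3=15=o, 76→(76−19)÷3=19=s, 34→(34−19)÷3=5=e.

loose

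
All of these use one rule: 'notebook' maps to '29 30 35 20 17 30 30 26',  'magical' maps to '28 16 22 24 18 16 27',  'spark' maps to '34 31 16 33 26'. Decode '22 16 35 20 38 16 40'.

Each letter is replaced by its alphabet position (a=1..z=26) + 15.
Decoding 22 16 35 20 38 16 40: 22→(22−15)÷1=7=g, 16→(16−15)÷1=1=a, 35→(35−15)÷1=20=t, 20→(20−15)÷1=5=e, 38→(38−15)÷1=23=w, 16→(16−15)÷1=1=a, 40→(40−15)÷1=25=y.

gateway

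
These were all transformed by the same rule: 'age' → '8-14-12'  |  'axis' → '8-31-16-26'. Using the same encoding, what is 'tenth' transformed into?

The number is (letter's place in the alphabet, a=1) + 7.
Applying it to tenth: t=20→27, e=5→12, n=14→21, t=20→27, h=8→15.

27-12-21-27-15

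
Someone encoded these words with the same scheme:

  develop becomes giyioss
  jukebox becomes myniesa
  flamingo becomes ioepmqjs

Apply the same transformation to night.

qmjkw

The rule splits by letter class: vowels +4, consonants +3.
Applying it to night: n(cons)+3=q, i(vowel)+4=m, g(cons)+3=j, h(cons)+3=k, t(cons)+3=w.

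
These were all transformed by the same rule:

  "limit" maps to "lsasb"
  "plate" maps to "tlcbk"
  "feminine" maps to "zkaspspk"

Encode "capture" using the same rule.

l(11)→l(11) and i(8)→s(18) fit y≡15x+2 (mod 26); the inverse of 15 mod 26 is 7. Treating letters as 0–25, the rule is x ↦ 15x + 2 (mod 26).
For capture: c(2)→15·2+2≡6=g; a(0)→15·0+2≡2=c; p(15)→15·15+2≡19=t; t(19)→15·19+2≡1=b; u(20)→15·20+2≡16=q; r(17)→15·17+2≡23=x; e(4)→15·4+2≡10=k (all mod 26).

gctbqxk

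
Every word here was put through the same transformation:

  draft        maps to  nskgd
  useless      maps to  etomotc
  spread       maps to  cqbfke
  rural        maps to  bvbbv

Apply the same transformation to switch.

cxsumi

It's a Vigenère-style cipher with numeric key [10,1]: position i shifts by key[i mod 2].
For switch: s+10=c, w+1=x, i+10=s, t+1=u, c+10=m, h+1=i.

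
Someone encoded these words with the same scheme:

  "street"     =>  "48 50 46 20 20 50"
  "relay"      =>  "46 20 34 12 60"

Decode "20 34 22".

elf

The formula is n = 2×(alphabet index, a=1) + 10.
Reversing it on 20 34 22: 20→(20−10)÷2=5=e, 34→(34−10)÷2=12=l, 22→(22−10)÷2=6=f.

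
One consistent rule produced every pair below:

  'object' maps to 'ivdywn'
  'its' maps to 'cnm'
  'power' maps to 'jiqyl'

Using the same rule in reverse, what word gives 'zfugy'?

flame

Compare letters: o→i is +20, b→v is +20, j→d is +20 — a constant shift. Each letter is shifted forward by 20 in the alphabet (a Caesar shift of +20).
Undoing it on zfugy: z−20=f, f−20=l, u−20=a, g−20=m, y−20=e.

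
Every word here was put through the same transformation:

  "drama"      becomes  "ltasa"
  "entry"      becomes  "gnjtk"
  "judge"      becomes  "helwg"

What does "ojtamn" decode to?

d(3)→l(11) and r(17)→t(19) fit y≡21x+0 (mod 26); the inverse of 21 mod 26 is 5. This is an affine cipher: with a=0,…,z=25, each position x becomes (21x+0) mod 26.
Decoding ojtamn: o(14)→5·(14−0)≡18=s; j(9)→5·(9−0)≡19=t; t(19)→5·(19−0)≡17=r; a(0)→5·(0−0)≡0=a; m(12)→5·(12−0)≡8=i; n(13)→5·(13−0)≡13=n (all mod 26).

strain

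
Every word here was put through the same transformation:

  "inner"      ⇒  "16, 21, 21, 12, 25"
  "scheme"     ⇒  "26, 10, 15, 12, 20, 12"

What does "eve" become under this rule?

Letters become their 1-based position plus 7 (so a→8, b→9, …).
On eve: e=5→12, v=22→29, e=5→12.

12, 29, 12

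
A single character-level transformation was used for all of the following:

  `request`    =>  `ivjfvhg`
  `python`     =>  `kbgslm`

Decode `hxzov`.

This is the alphabet-reversal cipher (Atbash): a becomes z, b becomes y, etc.
Undoing it on hxzov: h↔s, x↔c, z↔a, o↔l, v↔e.

scale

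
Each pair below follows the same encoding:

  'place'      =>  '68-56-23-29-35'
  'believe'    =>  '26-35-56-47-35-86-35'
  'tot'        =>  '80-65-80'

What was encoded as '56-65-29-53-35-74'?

locker

p(#16)→68 and l(#12)→56: differences scale by 3, so n = 3·pos + 20. The formula is n = 3×(alphabet index, a=1) + 20.
Undoing it on 56-65-29-53-35-74: 56→(56−20)÷3=12=l, 65→(65−20)÷3=15=o, 29→(29−20)÷3=3=c, 53→(53−20)÷3=11=k, 35→(35−20)÷3=5=e, 74→(74−20)÷3=18=r.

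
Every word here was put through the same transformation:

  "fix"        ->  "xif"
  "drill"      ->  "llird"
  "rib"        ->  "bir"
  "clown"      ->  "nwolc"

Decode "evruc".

The output letters match the input read backwards: fix reversed is xif. The word is simply reversed.
Reversing it on evruc: then reverse → curve.

curve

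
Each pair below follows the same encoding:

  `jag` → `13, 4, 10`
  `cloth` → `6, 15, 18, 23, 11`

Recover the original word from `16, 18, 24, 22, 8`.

mouse

Each letter is replaced by its alphabet position (a=1..z=26) + 3.
Reversing it on 16, 18, 24, 22, 8: 16→(16−3)÷1=13=m, 18→(18−3)÷1=15=o, 24→(24−3)÷1=21=u, 22→(22−3)÷1=19=s, 8→(8−3)÷1=5=e.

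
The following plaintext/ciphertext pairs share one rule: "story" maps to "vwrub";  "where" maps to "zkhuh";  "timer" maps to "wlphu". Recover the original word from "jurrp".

groom

This is a Caesar cipher with shift 3.
Reversing it on jurrp: j−3=g, u−3=r, r−3=o, r−3=o, p−3=m.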